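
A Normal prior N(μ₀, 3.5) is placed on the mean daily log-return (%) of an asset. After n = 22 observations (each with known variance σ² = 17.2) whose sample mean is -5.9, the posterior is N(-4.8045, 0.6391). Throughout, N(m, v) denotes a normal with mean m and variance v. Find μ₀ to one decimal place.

μ₀ = 0.1

The posterior mean is a precision-weighted average: μ_n = (τ₀μ₀ + τ_data·x̄)/(τ₀+τ_data), with τ₀=1/σ₀² and τ_data=n/σ².
Here τ₀ = 1/3.5 = 0.285714 and τ_data = 22/17.2 = 1.279070, so τ_n = 1.564784.
Rearranging for μ₀: μ₀ = (μ_n·τ_n − τ_data·x̄)/τ₀ = (-4.8045·1.564784 − 1.279070·-5.9) / 0.285714 = 0.028508/0.285714 ≈ 0.1.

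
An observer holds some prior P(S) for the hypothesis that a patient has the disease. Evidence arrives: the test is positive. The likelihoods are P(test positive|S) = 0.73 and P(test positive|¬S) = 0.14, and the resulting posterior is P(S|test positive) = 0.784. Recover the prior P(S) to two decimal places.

P(S) = 0.41

Bayes' rule in odds form gives O(S|E) = O(S)·[P(E|S)/P(E|¬S)], hence O(S) = O(S|E)/LR.
Posterior odds = 0.784/(1−0.784) = 3.6296. LR = 0.73/0.14 = 5.2143.
Prior odds = 3.6296/5.2143 = 0.6961, so P(S) = 0.6961/(1+0.6961) ≈ 0.41.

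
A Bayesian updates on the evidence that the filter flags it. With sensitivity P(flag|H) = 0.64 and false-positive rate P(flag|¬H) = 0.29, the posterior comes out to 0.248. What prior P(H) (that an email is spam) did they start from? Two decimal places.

P(H) = 0.13

In odds form, posterior odds = prior odds × likelihood ratio, so prior odds = posterior odds ÷ LR.
Posterior odds = 0.248/(1−0.248) = 0.3298. LR = 0.64/0.29 = 2.2069.
Prior odds = 0.3298/2.2069 = 0.1494, so P(H) = 0.1494/(1+0.1494) ≈ 0.13.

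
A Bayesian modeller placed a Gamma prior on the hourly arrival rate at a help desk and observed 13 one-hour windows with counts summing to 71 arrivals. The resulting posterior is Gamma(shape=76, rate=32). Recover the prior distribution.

Gamma(shape=5, rate=19)

Gamma–Poisson conjugacy: posterior shape = α + Σxᵢ, posterior rate = β + n.
So α = 76 − 71 = 5 and β = 32 − 13 = 19.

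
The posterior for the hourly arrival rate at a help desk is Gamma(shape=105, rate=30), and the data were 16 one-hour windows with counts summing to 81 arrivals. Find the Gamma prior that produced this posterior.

Gamma–Poisson conjugacy: posterior shape = α + Σxᵢ, posterior rate = β + n.
So α = 105 − 81 = 24 and β = 30 − 16 = 14.

Gamma(shape=24, rate=14)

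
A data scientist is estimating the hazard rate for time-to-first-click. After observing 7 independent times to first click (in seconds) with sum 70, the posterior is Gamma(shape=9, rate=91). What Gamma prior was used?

Gamma(shape=2, rate=21)

Gamma–exponential conjugacy: posterior shape = α + n, posterior rate = β + Σtᵢ.
So α = 9 − 7 = 2 and β = 91 − 70 = 21.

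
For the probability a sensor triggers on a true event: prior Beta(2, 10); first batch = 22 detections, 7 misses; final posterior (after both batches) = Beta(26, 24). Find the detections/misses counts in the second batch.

2 detections and 7 misses

Sequential conjugate updates are equivalent to a single update on the pooled data, so total successes = posterior α − prior α and total failures = posterior β − prior β.
Total across both batches: 26−2=24 detections, 24−10=14 misses.
Subtract the first batch: 24−22=2 detections and 14−7=7 misses.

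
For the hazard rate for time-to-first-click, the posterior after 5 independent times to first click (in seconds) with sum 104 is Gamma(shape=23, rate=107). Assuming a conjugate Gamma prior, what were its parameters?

For an exponential likelihood with a Gamma(α, β) prior on the rate, n observations with total T give posterior Gamma(α+n, β+T).
So α = 23 − 5 = 18 and β = 107 − 104 = 3.

Gamma(shape=18, rate=3)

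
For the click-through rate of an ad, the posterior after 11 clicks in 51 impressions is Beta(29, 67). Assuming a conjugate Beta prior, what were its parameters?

Under Beta–binomial conjugacy the posterior parameters are (a+s, b+f).
So a = 29 − 11 = 18 and b = 67 − 40 = 27.

Beta(18, 27)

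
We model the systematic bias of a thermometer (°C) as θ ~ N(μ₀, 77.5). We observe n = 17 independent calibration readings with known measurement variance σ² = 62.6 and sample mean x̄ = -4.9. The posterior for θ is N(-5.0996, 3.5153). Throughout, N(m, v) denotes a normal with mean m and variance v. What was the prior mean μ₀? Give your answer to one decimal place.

The posterior mean is a precision-weighted average: μ_n = (τ₀μ₀ + τ_data·x̄)/(τ₀+τ_data), with τ₀=1/σ₀² and τ_data=n/σ².
Here τ₀ = 1/77.5 = 0.012903 and τ_data = 17/62.6 = 0.271565, so τ_n = 0.284468.
Rearranging for μ₀: μ₀ = (μ_n·τ_n − τ_data·x̄)/τ₀ = (-5.0996·0.284468 − 0.271565·-4.9) / 0.012903 = -0.120005/0.012903 ≈ -9.3.

μ₀ = -9.3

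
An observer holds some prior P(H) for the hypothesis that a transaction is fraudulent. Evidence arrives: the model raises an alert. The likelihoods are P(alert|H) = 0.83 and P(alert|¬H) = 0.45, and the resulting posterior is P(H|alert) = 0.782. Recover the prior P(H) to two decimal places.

Bayes' rule in odds form gives O(H|E) = O(H)·[P(E|H)/P(E|¬H)], hence O(H) = O(H|E)/LR.
Posterior odds = 0.782/(1−0.782) = 3.5872. LR = 0.83/0.45 = 1.8444.
Prior odds = 3.5872/1.8444 = 1.9449, so P(H) = 1.9449/(1+1.9449) ≈ 0.66.

P(H) = 0.66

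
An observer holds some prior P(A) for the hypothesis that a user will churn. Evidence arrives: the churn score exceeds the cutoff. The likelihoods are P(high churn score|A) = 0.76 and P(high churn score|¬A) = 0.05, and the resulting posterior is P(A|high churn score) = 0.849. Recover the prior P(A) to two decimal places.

In odds form, posterior odds = prior odds × likelihood ratio, so prior odds = posterior odds ÷ LR.
Posterior odds = 0.849/(1−0.849) = 5.6225. LR = 0.76/0.05 = 15.2000.
Prior odds = 5.6225/15.2000 = 0.3699, so P(A) = 0.3699/(1+0.3699) ≈ 0.27.

P(A) = 0.27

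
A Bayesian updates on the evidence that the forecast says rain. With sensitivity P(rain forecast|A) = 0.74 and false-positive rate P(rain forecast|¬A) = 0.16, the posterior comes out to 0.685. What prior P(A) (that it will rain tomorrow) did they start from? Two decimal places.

In odds form, posterior odds = prior odds × likelihood ratio, so prior odds = posterior odds ÷ LR.
Posterior odds = 0.685/(1−0.685) = 2.1746. LR = 0.74/0.16 = 4.6250.
Prior odds = 2.1746/4.6250 = 0.4702, so P(A) = 0.4702/(1+0.4702) ≈ 0.32.

P(A) = 0.32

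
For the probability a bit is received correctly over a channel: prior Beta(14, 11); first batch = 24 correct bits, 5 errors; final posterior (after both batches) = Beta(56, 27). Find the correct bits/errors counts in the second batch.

18 correct bits and 11 errors

Sequential conjugate updates are equivalent to a single update on the pooled data, so total successes = posterior α − prior α and total failures = posterior β − prior β.
Total across both batches: 56−14=42 correct bits, 27−11=16 errors.
Subtract the first batch: 42−24=18 correct bits and 16−5=11 errors.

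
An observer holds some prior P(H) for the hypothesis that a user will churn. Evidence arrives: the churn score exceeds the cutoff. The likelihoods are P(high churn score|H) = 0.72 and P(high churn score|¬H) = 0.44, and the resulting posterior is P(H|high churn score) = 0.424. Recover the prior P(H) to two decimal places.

P(H) = 0.31

Bayes' rule in odds form gives O(H|E) = O(H)·[P(E|H)/P(E|¬H)], hence O(H) = O(H|E)/LR.
Posterior odds = 0.424/(1−0.424) = 0.7361. LR = 0.72/0.44 = 1.6364.
Prior odds = 0.7361/1.6364 = 0.4498, so P(H) = 0.4498/(1+0.4498) ≈ 0.31.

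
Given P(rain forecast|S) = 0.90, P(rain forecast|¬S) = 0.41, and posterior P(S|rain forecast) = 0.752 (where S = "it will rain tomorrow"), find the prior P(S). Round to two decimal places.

P(S) = 0.58

Bayes' rule in odds form gives O(S|E) = O(S)·[P(E|S)/P(E|¬S)], hence O(S) = O(S|E)/LR.
Posterior odds = 0.752/(1−0.752) = 3.0323. LR = 0.90/0.41 = 2.1951.
Prior odds = 3.0323/2.1951 = 1.3814, so P(S) = 1.3814/(1+1.3814) ≈ 0.58.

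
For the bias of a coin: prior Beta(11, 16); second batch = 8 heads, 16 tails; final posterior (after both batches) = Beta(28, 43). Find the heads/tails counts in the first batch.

Because Beta–binomial updating is additive in the counts, the combined data contributed (α_post−α_prior, β_post−β_prior) successes and failures.
Total across both batches: 28−11=17 heads, 43−16=27 tails.
Subtract the second batch: 17−8=9 heads and 27−16=11 tails.

9 heads and 11 tails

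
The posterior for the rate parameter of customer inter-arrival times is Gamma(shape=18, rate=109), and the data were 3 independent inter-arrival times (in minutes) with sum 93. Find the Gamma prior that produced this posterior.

Gamma(shape=15, rate=16)

Gamma–exponential conjugacy: posterior shape = α + n, posterior rate = β + Σtᵢ.
So α = 18 − 3 = 15 and β = 109 − 93 = 16.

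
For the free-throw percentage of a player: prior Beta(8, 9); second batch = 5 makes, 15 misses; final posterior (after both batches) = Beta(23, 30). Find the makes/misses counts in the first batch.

10 makes and 6 misses

Because Beta–binomial updating is additive in the counts, the combined data contributed (α_post−α_prior, β_post−β_prior) successes and failures.
Total across both batches: 23−8=15 makes, 30−9=21 misses.
Subtract the second batch: 15−5=10 makes and 21−15=6 misses.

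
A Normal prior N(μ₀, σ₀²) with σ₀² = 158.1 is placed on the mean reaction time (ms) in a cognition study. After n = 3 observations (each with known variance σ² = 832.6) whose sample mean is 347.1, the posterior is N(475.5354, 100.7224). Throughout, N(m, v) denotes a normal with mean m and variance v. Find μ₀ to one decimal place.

The posterior mean is a precision-weighted average: μ_n = (τ₀μ₀ + τ_data·x̄)/(τ₀+τ_data), with τ₀=1/σ₀² and τ_data=n/σ².
Here τ₀ = 1/158.1 = 0.006325 and τ_data = 3/832.6 = 0.003603, so τ_n = 0.009928.
Rearranging for μ₀: μ₀ = (μ_n·τ_n − τ_data·x̄)/τ₀ = (475.5354·0.009928 − 0.003603·347.1) / 0.006325 = 3.470514/0.006325 ≈ 548.7.

μ₀ = 548.7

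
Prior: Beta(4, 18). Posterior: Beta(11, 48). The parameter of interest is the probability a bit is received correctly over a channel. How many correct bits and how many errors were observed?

7 correct bits and 30 errors

Under Beta–binomial conjugacy the posterior parameters are (a+s, b+f).
So s = 11 − 4 = 7 and f = 48 − 18 = 30.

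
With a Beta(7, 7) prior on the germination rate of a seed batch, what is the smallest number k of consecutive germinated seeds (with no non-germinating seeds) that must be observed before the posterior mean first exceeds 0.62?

After k germinated seeds and 0 non-germinating seeds the posterior is Beta(7+k, 7), with mean (7+k)/(7+7+k).
Set (7+k)/(14+k) > 0.62 and solve: k > (0.62·14 − 7)/(1 − 0.62) = 4.421.
The smallest integer exceeding 4.421 is 5, and checking k=5: (12)/(19) = 0.6316 > 0.62.

k = 5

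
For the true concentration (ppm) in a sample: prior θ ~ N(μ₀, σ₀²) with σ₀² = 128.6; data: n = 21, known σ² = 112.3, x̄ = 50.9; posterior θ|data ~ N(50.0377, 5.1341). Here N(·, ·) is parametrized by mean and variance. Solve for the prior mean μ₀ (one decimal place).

μ₀ = 29.3

The posterior mean is a precision-weighted average: μ_n = (τ₀μ₀ + τ_data·x̄)/(τ₀+τ_data), with τ₀=1/σ₀² and τ_data=n/σ².
Here τ₀ = 1/128.6 = 0.007776 and τ_data = 21/112.3 = 0.186999, so τ_n = 0.194775.
Rearranging for μ₀: μ₀ = (μ_n·τ_n − τ_data·x̄)/τ₀ = (50.0377·0.194775 − 0.186999·50.9) / 0.007776 = 0.227844/0.007776 ≈ 29.3.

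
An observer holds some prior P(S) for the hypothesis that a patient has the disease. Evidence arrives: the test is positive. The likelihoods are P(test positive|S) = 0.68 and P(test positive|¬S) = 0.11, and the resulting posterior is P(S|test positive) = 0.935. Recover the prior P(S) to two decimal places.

In odds form, posterior odds = prior odds × likelihood ratio, so prior odds = posterior odds ÷ LR.
Posterior odds = 0.935/(1−0.935) = 14.3846. LR = 0.68/0.11 = 6.1818.
Prior odds = 14.3846/6.1818 = 2.3269, so P(S) = 2.3269/(1+2.3269) ≈ 0.70.

P(S) = 0.70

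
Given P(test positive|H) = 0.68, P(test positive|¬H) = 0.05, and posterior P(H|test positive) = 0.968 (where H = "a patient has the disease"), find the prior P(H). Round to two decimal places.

Bayes' rule in odds form gives O(H|E) = O(H)·[P(E|H)/P(E|¬H)], hence O(H) = O(H|E)/LR.
Posterior odds = 0.968/(1−0.968) = 30.2500. LR = 0.68/0.05 = 13.6000.
Prior odds = 30.2500/13.6000 = 2.2243, so P(H) = 2.2243/(1+2.2243) ≈ 0.69.

P(H) = 0.69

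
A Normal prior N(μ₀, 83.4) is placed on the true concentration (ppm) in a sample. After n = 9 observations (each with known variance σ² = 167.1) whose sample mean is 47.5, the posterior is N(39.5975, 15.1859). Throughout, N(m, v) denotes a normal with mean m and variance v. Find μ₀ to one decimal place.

With known observation variance, the Normal–Normal posterior has precision τ_n = τ₀ + n/σ² and mean μ_n = (τ₀μ₀ + (n/σ²)x̄)/τ_n.
Here τ₀ = 1/83.4 = 0.011990 and τ_data = 9/167.1 = 0.053860, so τ_n = 0.065850.
Rearranging for μ₀: μ₀ = (μ_n·τ_n − τ_data·x̄)/τ₀ = (39.5975·0.065850 − 0.053860·47.5) / 0.011990 = 0.049145/0.011990 ≈ 4.1.

μ₀ = 4.1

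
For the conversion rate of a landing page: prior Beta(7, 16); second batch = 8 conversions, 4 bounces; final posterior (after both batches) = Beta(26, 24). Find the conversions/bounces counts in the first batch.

Because Beta–binomial updating is additive in the counts, the combined data contributed (α_post−α_prior, β_post−β_prior) successes and failures.
Total across both batches: 26−7=19 conversions, 24−16=8 bounces.
Subtract the second batch: 19−8=11 conversions and 8−4=4 bounces.

11 conversions and 4 bounces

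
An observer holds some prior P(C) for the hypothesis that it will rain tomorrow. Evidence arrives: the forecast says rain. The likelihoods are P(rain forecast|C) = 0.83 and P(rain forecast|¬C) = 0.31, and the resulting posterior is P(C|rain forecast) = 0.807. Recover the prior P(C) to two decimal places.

In odds form, posterior odds = prior odds × likelihood ratio, so prior odds = posterior odds ÷ LR.
Posterior odds = 0.807/(1−0.807) = 4.1813. LR = 0.83/0.31 = 2.6774.
Prior odds = 4.1813/2.6774 = 1.5617, so P(C) = 1.5617/(1+1.5617) ≈ 0.61.

P(C) = 0.61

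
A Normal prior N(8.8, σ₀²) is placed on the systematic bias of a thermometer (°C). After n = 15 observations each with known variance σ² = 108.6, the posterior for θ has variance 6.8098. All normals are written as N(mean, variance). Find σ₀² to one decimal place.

σ₀² = 114.6

Posterior precision equals prior precision plus data precision: 1/σ_n² = 1/σ₀² + n/σ².
So 1/σ₀² = 1/6.8098 − 15/108.6 = 0.146847 − 0.138122 = 0.008725.
Hence σ₀² = 1/0.008725 ≈ 114.6.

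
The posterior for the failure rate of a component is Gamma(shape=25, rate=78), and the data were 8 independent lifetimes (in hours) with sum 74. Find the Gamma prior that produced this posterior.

Gamma–exponential conjugacy: posterior shape = α + n, posterior rate = β + Σtᵢ.
So α = 25 − 8 = 17 and β = 78 − 74 = 4.

Gamma(shape=17, rate=4)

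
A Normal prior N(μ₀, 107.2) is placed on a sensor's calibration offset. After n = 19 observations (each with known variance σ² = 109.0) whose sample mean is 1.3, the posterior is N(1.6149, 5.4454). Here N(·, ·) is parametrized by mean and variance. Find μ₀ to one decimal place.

The posterior mean is a precision-weighted average: μ_n = (τ₀μ₀ + τ_data·x̄)/(τ₀+τ_data), with τ₀=1/σ₀² and τ_data=n/σ².
Here τ₀ = 1/107.2 = 0.009328 and τ_data = 19/109.0 = 0.174312, so τ_n = 0.183640.
Rearranging for μ₀: μ₀ = (μ_n·τ_n − τ_data·x̄)/τ₀ = (1.6149·0.183640 − 0.174312·1.3) / 0.009328 = 0.069955/0.009328 ≈ 7.5.

μ₀ = 7.5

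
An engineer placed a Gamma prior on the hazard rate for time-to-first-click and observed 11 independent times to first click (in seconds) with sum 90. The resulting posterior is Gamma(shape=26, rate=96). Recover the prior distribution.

Gamma(shape=15, rate=6)

Gamma–exponential conjugacy: posterior shape = α + n, posterior rate = β + Σtᵢ.
So α = 26 − 11 = 15 and β = 96 − 90 = 6.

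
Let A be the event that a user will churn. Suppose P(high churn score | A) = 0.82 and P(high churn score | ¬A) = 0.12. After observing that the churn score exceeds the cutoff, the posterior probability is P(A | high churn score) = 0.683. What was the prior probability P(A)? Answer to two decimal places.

Bayes' rule in odds form gives O(A|E) = O(A)·[P(E|A)/P(E|¬A)], hence O(A) = O(A|E)/LR.
Posterior odds = 0.683/(1−0.683) = 2.1546. LR = 0.82/0.12 = 6.8333.
Prior odds = 2.1546/6.8333 = 0.3153, so P(A) = 0.3153/(1+0.3153) ≈ 0.24.

P(A) = 0.24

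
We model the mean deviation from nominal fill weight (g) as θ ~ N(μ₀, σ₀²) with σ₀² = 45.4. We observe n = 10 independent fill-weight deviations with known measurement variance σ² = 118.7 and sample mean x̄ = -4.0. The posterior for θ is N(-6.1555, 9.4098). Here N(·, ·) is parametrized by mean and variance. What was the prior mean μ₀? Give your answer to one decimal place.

With known observation variance, the Normal–Normal posterior has precision τ_n = τ₀ + n/σ² and mean μ_n = (τ₀μ₀ + (n/σ²)x̄)/τ_n.
Here τ₀ = 1/45.4 = 0.022026 and τ_data = 10/118.7 = 0.084246, so τ_n = 0.106272.
Rearranging for μ₀: μ₀ = (μ_n·τ_n − τ_data·x̄)/τ₀ = (-6.1555·0.106272 − 0.084246·-4.0) / 0.022026 = -0.317173/0.022026 ≈ -14.4.

μ₀ = -14.4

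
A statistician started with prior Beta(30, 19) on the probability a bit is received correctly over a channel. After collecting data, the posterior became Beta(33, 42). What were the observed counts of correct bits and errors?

3 correct bits and 23 errors

Beta is conjugate to the binomial likelihood: posterior = Beta(α+s, β+f).
So s = 33 − 30 = 3 and f = 42 − 19 = 23.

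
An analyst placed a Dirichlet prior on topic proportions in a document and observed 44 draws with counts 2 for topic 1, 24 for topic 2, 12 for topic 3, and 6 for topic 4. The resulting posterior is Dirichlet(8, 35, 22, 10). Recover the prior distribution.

Dirichlet(6, 11, 10, 4)

For a Dirichlet(α) prior with multinomial counts c, the posterior is Dirichlet(α + c) componentwise.
Subtract each count from the matching posterior parameter: 8−2=6, 35−24=11, 22−12=10, 10−6=4.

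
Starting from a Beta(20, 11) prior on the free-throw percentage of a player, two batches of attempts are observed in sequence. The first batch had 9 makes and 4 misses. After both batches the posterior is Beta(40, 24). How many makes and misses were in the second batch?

11 makes and 9 misses

Because Beta–binomial updating is additive in the counts, the combined data contributed (α_post−α_prior, β_post−β_prior) successes and failures.
Total across both batches: 40−20=20 makes, 24−11=13 misses.
Subtract the first batch: 20−9=11 makes and 13−4=9 misses.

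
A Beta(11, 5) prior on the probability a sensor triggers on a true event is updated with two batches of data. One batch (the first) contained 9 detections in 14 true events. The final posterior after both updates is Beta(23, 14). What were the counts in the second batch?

3 detections and 4 misses

Because Beta–binomial updating is additive in the counts, the combined data contributed (α_post−α_prior, β_post−β_prior) successes and failures.
Total across both batches: 23−11=12 detections, 14−5=9 misses.
Subtract the first batch: 12−9=3 detections and 9−5=4 misses.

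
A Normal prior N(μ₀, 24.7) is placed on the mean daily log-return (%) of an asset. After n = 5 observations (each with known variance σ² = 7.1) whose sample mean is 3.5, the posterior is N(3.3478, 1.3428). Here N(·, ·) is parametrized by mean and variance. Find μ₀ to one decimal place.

μ₀ = 0.7

The posterior mean is a precision-weighted average: μ_n = (τ₀μ₀ + τ_data·x̄)/(τ₀+τ_data), with τ₀=1/σ₀² and τ_data=n/σ².
Here τ₀ = 1/24.7 = 0.040486 and τ_data = 5/7.1 = 0.704225, so τ_n = 0.744711.
Rearranging for μ₀: μ₀ = (μ_n·τ_n − τ_data·x̄)/τ₀ = (3.3478·0.744711 − 0.704225·3.5) / 0.040486 = 0.028356/0.040486 ≈ 0.7.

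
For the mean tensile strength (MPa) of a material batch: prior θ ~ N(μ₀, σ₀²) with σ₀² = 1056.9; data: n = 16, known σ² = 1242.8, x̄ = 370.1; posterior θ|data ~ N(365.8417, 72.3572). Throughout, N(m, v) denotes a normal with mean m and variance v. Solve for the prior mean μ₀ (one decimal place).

μ₀ = 307.9

The posterior mean is a precision-weighted average: μ_n = (τ₀μ₀ + τ_data·x̄)/(τ₀+τ_data), with τ₀=1/σ₀² and τ_data=n/σ².
Here τ₀ = 1/1056.9 = 0.000946 and τ_data = 16/1242.8 = 0.012874, so τ_n = 0.013820.
Rearranging for μ₀: μ₀ = (μ_n·τ_n − τ_data·x̄)/τ₀ = (365.8417·0.013820 − 0.012874·370.1) / 0.000946 = 0.291265/0.000946 ≈ 307.9.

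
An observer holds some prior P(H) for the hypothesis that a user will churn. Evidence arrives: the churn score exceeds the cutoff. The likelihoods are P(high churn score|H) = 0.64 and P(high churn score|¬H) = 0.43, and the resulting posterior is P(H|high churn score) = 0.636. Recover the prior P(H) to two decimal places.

In odds form, posterior odds = prior odds × likelihood ratio, so prior odds = posterior odds ÷ LR.
Posterior odds = 0.636/(1−0.636) = 1.7473. LR = 0.64/0.43 = 1.4884.
Prior odds = 1.7473/1.4884 = 1.1739, so P(H) = 1.1739/(1+1.1739) ≈ 0.54.

P(H) = 0.54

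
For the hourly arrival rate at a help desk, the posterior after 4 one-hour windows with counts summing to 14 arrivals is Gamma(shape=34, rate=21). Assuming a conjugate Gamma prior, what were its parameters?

Gamma(shape=20, rate=17)

Gamma–Poisson conjugacy: posterior shape = α + Σxᵢ, posterior rate = β + n.
So α = 34 − 14 = 20 and β = 21 − 4 = 17.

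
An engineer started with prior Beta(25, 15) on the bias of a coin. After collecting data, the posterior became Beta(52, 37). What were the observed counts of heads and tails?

A Beta(α, β) prior with s successes and f failures in binomial data gives a Beta(α+s, β+f) posterior.
So s = 52 − 25 = 27 and f = 37 − 15 = 22.

27 heads and 22 tails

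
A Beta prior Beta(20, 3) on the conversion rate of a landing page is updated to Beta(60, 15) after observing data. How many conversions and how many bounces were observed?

A Beta(a, b) prior with s successes and f failures in binomial data gives a Beta(a+s, b+f) posterior.
Match parameters: s=60−20=40, f=15−3=12.

40 conversions and 12 bounces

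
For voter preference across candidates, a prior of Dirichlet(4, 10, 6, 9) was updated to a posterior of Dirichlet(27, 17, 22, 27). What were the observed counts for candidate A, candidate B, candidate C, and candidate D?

For a Dirichlet(α) prior with multinomial counts c, the posterior is Dirichlet(α + c) componentwise.
Counts are posterior − prior componentwise: 27−4=23, 17−10=7, 22−6=16, 27−9=18.

counts (23, 7, 16, 18)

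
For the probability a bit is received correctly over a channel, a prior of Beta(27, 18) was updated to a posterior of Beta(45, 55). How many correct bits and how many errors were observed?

Under Beta–binomial conjugacy the posterior parameters are (α+s, β+f).
So s = 45 − 27 = 18 and f = 55 − 18 = 37.

18 correct bits and 37 errors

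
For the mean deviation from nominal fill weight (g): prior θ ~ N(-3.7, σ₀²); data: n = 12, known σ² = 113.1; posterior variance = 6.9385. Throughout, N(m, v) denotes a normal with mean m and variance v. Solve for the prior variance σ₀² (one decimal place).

σ₀² = 26.3

Posterior precision equals prior precision plus data precision: 1/σ_n² = 1/σ₀² + n/σ².
So 1/σ₀² = 1/6.9385 − 12/113.1 = 0.144123 − 0.106101 = 0.038022.
Hence σ₀² = 1/0.038022 ≈ 26.3.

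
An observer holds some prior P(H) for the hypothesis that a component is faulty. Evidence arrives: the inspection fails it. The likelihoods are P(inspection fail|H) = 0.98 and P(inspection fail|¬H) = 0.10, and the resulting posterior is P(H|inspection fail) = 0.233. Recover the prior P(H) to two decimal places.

P(H) = 0.03

Bayes' rule in odds form gives O(H|E) = O(H)·[P(E|H)/P(E|¬H)], hence O(H) = O(H|E)/LR.
Posterior odds = 0.233/(1−0.233) = 0.3038. LR = 0.98/0.10 = 9.8000.
Prior odds = 0.3038/9.8000 = 0.0310, so P(H) = 0.0310/(1+0.0310) ≈ 0.03.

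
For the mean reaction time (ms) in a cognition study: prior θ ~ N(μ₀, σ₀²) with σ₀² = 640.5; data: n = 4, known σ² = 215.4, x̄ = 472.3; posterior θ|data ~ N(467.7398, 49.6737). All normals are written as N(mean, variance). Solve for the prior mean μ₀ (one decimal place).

The posterior mean is a precision-weighted average: μ_n = (τ₀μ₀ + τ_data·x̄)/(τ₀+τ_data), with τ₀=1/σ₀² and τ_data=n/σ².
Here τ₀ = 1/640.5 = 0.001561 and τ_data = 4/215.4 = 0.018570, so τ_n = 0.020131.
Rearranging for μ₀: μ₀ = (μ_n·τ_n − τ_data·x̄)/τ₀ = (467.7398·0.020131 − 0.018570·472.3) / 0.001561 = 0.645459/0.001561 ≈ 413.5.

μ₀ = 413.5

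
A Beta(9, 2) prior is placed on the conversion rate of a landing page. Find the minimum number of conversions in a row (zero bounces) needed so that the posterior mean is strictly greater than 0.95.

k = 30

After k conversions and 0 bounces the posterior is Beta(9+k, 2), with mean (9+k)/(9+2+k).
Set (9+k)/(11+k) > 0.95 and solve: k > (0.95·11 − 9)/(1 − 0.95) = 29.000.
The smallest integer exceeding 29.000 is 30, and checking k=30: (39)/(41) = 0.9512 > 0.95.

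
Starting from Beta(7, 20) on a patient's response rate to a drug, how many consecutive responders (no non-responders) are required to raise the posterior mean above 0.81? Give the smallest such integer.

After k responders and 0 non-responders the posterior is Beta(7+k, 20), with mean (7+k)/(7+20+k).
Set (7+k)/(27+k) > 0.81 and solve: k > (0.81·27 − 7)/(1 − 0.81) = 78.263.
The smallest integer exceeding 78.263 is 79.

k = 79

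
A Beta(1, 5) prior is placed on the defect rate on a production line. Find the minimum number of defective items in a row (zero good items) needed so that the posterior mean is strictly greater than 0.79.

After k defective items and 0 good items the posterior is Beta(1+k, 5), with mean (1+k)/(1+5+k).
Set (1+k)/(6+k) > 0.79 and solve: k > (0.79·6 − 1)/(1 − 0.79) = 17.810.
The smallest integer exceeding 17.810 is 18, and checking k=18: (19)/(24) = 0.7917 > 0.79.

k = 18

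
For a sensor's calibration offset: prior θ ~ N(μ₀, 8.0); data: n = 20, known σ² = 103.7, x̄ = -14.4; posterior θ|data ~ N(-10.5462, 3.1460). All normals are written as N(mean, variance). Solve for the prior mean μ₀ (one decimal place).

μ₀ = -4.6

With known observation variance, the Normal–Normal posterior has precision τ_n = τ₀ + n/σ² and mean μ_n = (τ₀μ₀ + (n/σ²)x̄)/τ_n.
Here τ₀ = 1/8.0 = 0.125000 and τ_data = 20/103.7 = 0.192864, so τ_n = 0.317864.
Rearranging for μ₀: μ₀ = (μ_n·τ_n − τ_data·x̄)/τ₀ = (-10.5462·0.317864 − 0.192864·-14.4) / 0.125000 = -0.575016/0.125000 ≈ -4.6.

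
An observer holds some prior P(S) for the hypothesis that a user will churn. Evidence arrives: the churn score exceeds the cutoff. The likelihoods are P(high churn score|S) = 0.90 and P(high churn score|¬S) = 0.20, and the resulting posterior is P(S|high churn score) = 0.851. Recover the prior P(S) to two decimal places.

P(S) = 0.56

In odds form, posterior odds = prior odds × likelihood ratio, so prior odds = posterior odds ÷ LR.
Posterior odds = 0.851/(1−0.851) = 5.7114. LR = 0.90/0.20 = 4.5000.
Prior odds = 5.7114/4.5000 = 1.2692, so P(S) = 1.2692/(1+1.2692) ≈ 0.56.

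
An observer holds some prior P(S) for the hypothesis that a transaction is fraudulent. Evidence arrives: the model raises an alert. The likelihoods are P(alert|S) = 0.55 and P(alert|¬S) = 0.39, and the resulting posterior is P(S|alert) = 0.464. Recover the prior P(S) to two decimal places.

P(S) = 0.38

Bayes' rule in odds form gives O(S|E) = O(S)·[P(E|S)/P(E|¬S)], hence O(S) = O(S|E)/LR.
Posterior odds = 0.464/(1−0.464) = 0.8657. LR = 0.55/0.39 = 1.4103.
Prior odds = 0.8657/1.4103 = 0.6138, so P(S) = 0.6138/(1+0.6138) ≈ 0.38.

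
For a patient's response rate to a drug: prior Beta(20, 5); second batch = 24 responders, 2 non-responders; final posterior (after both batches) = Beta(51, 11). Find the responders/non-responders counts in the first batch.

Because Beta–binomial updating is additive in the counts, the combined data contributed (α_post−α_prior, β_post−β_prior) successes and failures.
Total across both batches: 51−20=31 responders, 11−5=6 non-responders.
Subtract the second batch: 31−24=7 responders and 6−2=4 non-responders.

7 responders and 4 non-responders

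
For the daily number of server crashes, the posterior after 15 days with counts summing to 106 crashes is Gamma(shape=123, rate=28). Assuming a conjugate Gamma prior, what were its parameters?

Gamma–Poisson conjugacy: posterior shape = α + Σxᵢ, posterior rate = β + n.
So α = 123 − 106 = 17 and β = 28 − 15 = 13.

Gamma(shape=17, rate=13)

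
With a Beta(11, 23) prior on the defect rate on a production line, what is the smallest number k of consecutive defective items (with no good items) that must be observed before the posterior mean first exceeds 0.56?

k = 19

After k defective items and 0 good items the posterior is Beta(11+k, 23), with mean (11+k)/(11+23+k).
Set (11+k)/(34+k) > 0.56 and solve: k > (0.56·34 − 11)/(1 − 0.56) = 18.273.
The smallest integer exceeding 18.273 is 19.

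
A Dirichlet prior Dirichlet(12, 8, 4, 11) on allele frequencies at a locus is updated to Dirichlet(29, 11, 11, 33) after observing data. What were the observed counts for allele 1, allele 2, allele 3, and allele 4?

counts (17, 3, 7, 22)

For a Dirichlet(α) prior with multinomial counts c, the posterior is Dirichlet(α + c) componentwise.
Counts are posterior − prior componentwise: 29−12=17, 11−8=3, 11−4=7, 33−11=22.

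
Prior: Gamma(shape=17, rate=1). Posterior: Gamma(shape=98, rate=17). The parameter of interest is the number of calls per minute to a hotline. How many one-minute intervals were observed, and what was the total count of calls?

A Gamma(α, β) prior (rate parametrization) on a Poisson rate with n observations summing to S gives posterior Gamma(α+S, β+n).
Matching: Σxᵢ = 98 − 17 = 81 and n = 17 − 1 = 16.

n = 16 one-minute intervals with total 81 calls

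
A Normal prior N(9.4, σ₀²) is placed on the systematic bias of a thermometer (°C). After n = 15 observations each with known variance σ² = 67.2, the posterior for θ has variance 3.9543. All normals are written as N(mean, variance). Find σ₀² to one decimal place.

For the Normal–Normal model with known σ², precisions add: τ_n = τ₀ + n/σ².
So 1/σ₀² = 1/3.9543 − 15/67.2 = 0.252889 − 0.223214 = 0.029675.
Hence σ₀² = 1/0.029675 ≈ 33.7.

σ₀² = 33.7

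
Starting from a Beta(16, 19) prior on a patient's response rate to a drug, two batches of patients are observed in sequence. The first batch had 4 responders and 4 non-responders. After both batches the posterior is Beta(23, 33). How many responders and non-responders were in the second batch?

3 responders and 10 non-responders

Because Beta–binomial updating is additive in the counts, the combined data contributed (α_post−α_prior, β_post−β_prior) successes and failures.
Total across both batches: 23−16=7 responders, 33−19=14 non-responders.
Subtract the first batch: 7−4=3 responders and 14−4=10 non-responders.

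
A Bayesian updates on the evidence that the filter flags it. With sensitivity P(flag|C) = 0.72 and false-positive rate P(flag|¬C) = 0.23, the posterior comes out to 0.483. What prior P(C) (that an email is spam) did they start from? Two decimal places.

P(C) = 0.23

Bayes' rule in odds form gives O(C|E) = O(C)·[P(E|C)/P(E|¬C)], hence O(C) = O(C|E)/LR.
Posterior odds = 0.483/(1−0.483) = 0.9342. LR = 0.72/0.23 = 3.1304.
Prior odds = 0.9342/3.1304 = 0.2984, so P(C) = 0.2984/(1+0.2984) ≈ 0.23.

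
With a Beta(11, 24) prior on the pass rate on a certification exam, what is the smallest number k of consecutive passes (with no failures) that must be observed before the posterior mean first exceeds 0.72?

k = 51

After k passes and 0 failures the posterior is Beta(11+k, 24), with mean (11+k)/(11+24+k).
Set (11+k)/(35+k) > 0.72 and solve: k > (0.72·35 − 11)/(1 − 0.72) = 50.714.
The smallest integer exceeding 50.714 is 51, and checking k=51: (62)/(86) = 0.7209 > 0.72.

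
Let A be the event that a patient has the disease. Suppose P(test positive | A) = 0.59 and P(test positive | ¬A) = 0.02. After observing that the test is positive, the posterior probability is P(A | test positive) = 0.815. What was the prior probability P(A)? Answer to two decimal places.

P(A) = 0.13

Bayes' rule in odds form gives O(A|E) = O(A)·[P(E|A)/P(E|¬A)], hence O(A) = O(A|E)/LR.
Posterior odds = 0.815/(1−0.815) = 4.4054. LR = 0.59/0.02 = 29.5000.
Prior odds = 4.4054/29.5000 = 0.1493, so P(A) = 0.1493/(1+0.1493) ≈ 0.13.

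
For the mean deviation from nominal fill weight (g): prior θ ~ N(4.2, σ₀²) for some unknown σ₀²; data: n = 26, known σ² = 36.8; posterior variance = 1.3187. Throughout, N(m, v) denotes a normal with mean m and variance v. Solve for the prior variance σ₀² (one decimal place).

σ₀² = 19.3

For the Normal–Normal model with known σ², precisions add: τ_n = τ₀ + n/σ².
So 1/σ₀² = 1/1.3187 − 26/36.8 = 0.758323 − 0.706522 = 0.051801.
Hence σ₀² = 1/0.051801 ≈ 19.3.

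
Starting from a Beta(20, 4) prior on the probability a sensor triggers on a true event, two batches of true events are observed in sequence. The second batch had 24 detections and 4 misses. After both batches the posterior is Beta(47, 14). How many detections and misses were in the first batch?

Sequential conjugate updates are equivalent to a single update on the pooled data, so total successes = posterior α − prior α and total failures = posterior β − prior β.
Total across both batches: 47−20=27 detections, 14−4=10 misses.
Subtract the second batch: 27−24=3 detections and 10−4=6 misses.

3 detections and 6 misses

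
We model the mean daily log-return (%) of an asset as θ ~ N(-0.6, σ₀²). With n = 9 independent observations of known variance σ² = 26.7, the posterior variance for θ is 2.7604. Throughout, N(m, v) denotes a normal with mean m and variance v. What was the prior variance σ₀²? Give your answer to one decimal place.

For the Normal–Normal model with known σ², precisions add: τ_n = τ₀ + n/σ².
So 1/σ₀² = 1/2.7604 − 9/26.7 = 0.362266 − 0.337079 = 0.025187.
Hence σ₀² = 1/0.025187 ≈ 39.7.

σ₀² = 39.7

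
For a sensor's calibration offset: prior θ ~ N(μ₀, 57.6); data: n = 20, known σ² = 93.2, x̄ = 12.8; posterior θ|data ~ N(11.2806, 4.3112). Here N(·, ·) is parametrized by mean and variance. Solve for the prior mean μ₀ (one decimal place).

With known observation variance, the Normal–Normal posterior has precision τ_n = τ₀ + n/σ² and mean μ_n = (τ₀μ₀ + (n/σ²)x̄)/τ_n.
Here τ₀ = 1/57.6 = 0.017361 and τ_data = 20/93.2 = 0.214592, so τ_n = 0.231953.
Rearranging for μ₀: μ₀ = (μ_n·τ_n − τ_data·x̄)/τ₀ = (11.2806·0.231953 − 0.214592·12.8) / 0.017361 = -0.130209/0.017361 ≈ -7.5.

μ₀ = -7.5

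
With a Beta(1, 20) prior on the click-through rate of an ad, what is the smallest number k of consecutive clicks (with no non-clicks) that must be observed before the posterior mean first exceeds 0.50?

After k clicks and 0 non-clicks the posterior is Beta(1+k, 20), with mean (1+k)/(1+20+k).
Set (1+k)/(21+k) > 0.50 and solve: k > (0.50·21 − 1)/(1 − 0.50) = 19.000.
The smallest integer exceeding 19.000 is 20, and checking k=20: (21)/(41) = 0.5122 > 0.50.

k = 20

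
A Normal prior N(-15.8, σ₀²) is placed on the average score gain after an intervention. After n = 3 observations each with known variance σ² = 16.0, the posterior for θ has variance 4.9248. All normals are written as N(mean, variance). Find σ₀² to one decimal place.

σ₀² = 64.3

For the Normal–Normal model with known σ², precisions add: τ_n = τ₀ + n/σ².
So 1/σ₀² = 1/4.9248 − 3/16.0 = 0.203054 − 0.187500 = 0.015554.
Hence σ₀² = 1/0.015554 ≈ 64.3.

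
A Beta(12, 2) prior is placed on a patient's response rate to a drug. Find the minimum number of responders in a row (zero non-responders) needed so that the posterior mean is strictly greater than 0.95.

After k responders and 0 non-responders the posterior is Beta(12+k, 2), with mean (12+k)/(12+2+k).
Set (12+k)/(14+k) > 0.95 and solve: k > (0.95·14 − 12)/(1 − 0.95) = 26.000.
The smallest integer exceeding 26.000 is 27.

k = 27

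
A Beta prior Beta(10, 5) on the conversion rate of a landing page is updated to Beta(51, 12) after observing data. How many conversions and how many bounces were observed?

41 conversions and 7 bounces

Beta is conjugate to the binomial likelihood: posterior = Beta(α+s, β+f).
Match parameters: s=51−10=41, f=12−5=7.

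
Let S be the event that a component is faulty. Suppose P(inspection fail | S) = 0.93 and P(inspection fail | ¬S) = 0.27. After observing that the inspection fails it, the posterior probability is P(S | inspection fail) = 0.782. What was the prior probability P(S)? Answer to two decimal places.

P(S) = 0.51

In odds form, posterior odds = prior odds × likelihood ratio, so prior odds = posterior odds ÷ LR.
Posterior odds = 0.782/(1−0.782) = 3.5872. LR = 0.93/0.27 = 3.4444.
Prior odds = 3.5872/3.4444 = 1.0415, so P(S) = 1.0415/(1+1.0415) ≈ 0.51.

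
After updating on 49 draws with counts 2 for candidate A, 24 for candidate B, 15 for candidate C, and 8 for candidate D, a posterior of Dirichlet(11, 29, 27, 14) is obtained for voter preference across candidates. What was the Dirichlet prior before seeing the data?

Dirichlet(9, 5, 12, 6)

For a Dirichlet(α) prior with multinomial counts c, the posterior is Dirichlet(α + c) componentwise.
Subtract each count from the matching posterior parameter: 11−2=9, 29−24=5, 27−15=12, 14−8=6.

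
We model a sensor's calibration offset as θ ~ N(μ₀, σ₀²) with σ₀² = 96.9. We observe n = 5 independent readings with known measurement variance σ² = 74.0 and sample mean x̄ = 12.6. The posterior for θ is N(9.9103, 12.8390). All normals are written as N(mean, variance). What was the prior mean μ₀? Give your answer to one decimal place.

μ₀ = -7.7

The posterior mean is a precision-weighted average: μ_n = (τ₀μ₀ + τ_data·x̄)/(τ₀+τ_data), with τ₀=1/σ₀² and τ_data=n/σ².
Here τ₀ = 1/96.9 = 0.010320 and τ_data = 5/74.0 = 0.067568, so τ_n = 0.077888.
Rearranging for μ₀: μ₀ = (μ_n·τ_n − τ_data·x̄)/τ₀ = (9.9103·0.077888 − 0.067568·12.6) / 0.010320 = -0.079463/0.010320 ≈ -7.7.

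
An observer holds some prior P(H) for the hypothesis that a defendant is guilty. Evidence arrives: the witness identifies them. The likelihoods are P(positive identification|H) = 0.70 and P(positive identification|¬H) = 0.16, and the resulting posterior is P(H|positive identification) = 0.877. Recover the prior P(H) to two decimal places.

In odds form, posterior odds = prior odds × likelihood ratio, so prior odds = posterior odds ÷ LR.
Posterior odds = 0.877/(1−0.877) = 7.1301. LR = 0.70/0.16 = 4.3750.
Prior odds = 7.1301/4.3750 = 1.6297, so P(H) = 1.6297/(1+1.6297) ≈ 0.62.

P(H) = 0.62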